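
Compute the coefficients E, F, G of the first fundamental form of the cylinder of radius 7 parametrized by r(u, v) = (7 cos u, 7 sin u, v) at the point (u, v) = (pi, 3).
E = 49;  F = 0;  G = 1

Partials: r_u = (-7*sin(u), 7*cos(u), 0), r_v = (0, 0, 1). As functions of (u, v):
  E = r_u · r_u = 49,
  F = r_u · r_v = 0,
  G = r_v · r_v = 1.
Evaluating at (u, v) = (pi, 3): E = 49, F = 0, G = 1.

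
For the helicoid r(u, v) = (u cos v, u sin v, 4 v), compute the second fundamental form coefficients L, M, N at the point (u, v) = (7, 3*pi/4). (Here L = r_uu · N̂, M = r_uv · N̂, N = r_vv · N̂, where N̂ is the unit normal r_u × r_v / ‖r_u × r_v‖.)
L = 0;  M = -4*sqrt(65)/65;  N = 0

Compute the unit normal N̂(u, v) = (4*sin(v)/sqrt(u^2 + 16), -4*cos(v)/sqrt(u^2 + 16), u/sqrt(u^2 + 16)), and the second partials r_uu, r_uv, r_vv. Take dot products:
  L(u, v) = r_uu · N̂ = 0,
  M(u, v) = r_uv · N̂ = -4/sqrt(u^2 + 16),
  N(u, v) = r_vv · N̂ = 0.
Evaluating at (u, v) = (7, 3*pi/4):
  L = 0, M = -4*sqrt(65)/65, N = 0.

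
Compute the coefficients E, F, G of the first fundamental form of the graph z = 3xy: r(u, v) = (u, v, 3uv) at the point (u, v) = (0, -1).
E = 10;  F = 0;  G = 1

Partials: r_u = (1, 0, 3*v), r_v = (0, 1, 3*u). As functions of (u, v):
  E = r_u · r_u = 9*v^2 + 1,
  F = r_u · r_v = 9*u*v,
  G = r_v · r_v = 9*u^2 + 1.
Evaluating at (u, v) = (0, -1): E = 10, F = 0, G = 1.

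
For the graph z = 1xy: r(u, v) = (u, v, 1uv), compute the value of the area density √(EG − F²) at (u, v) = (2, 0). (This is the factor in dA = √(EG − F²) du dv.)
√(EG − F²)|_{(2, 0)} = sqrt(5)

E = v^2 + 1, F = u*v, G = u^2 + 1, so EG − F² = u^2 + v^2 + 1. Taking the positive square root: √(EG − F²) = sqrt(u^2 + v^2 + 1). At (u, v) = (2, 0): sqrt(5).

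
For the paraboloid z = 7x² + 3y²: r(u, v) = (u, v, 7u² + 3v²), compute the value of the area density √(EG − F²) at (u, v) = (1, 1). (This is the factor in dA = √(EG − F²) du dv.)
√(EG − F²)|_{(1, 1)} = sqrt(233)

E = 196*u^2 + 1, F = 84*u*v, G = 36*v^2 + 1, so EG − F² = 196*u^2 + 36*v^2 + 1. Taking the positive square root: √(EG − F²) = sqrt(196*u^2 + 36*v^2 + 1). At (u, v) = (1, 1): sqrt(233).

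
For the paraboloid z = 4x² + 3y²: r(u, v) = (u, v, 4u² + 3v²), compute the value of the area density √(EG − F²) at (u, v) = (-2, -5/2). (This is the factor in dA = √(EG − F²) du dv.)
√(EG − F²)|_{(-2, -5/2)} = sqrt(482)

E = 64*u^2 + 1, F = 48*u*v, G = 36*v^2 + 1, so EG − F² = 64*u^2 + 36*v^2 + 1. Taking the positive square root: √(EG − F²) = sqrt(64*u^2 + 36*v^2 + 1). At (u, v) = (-2, -5/2): sqrt(482).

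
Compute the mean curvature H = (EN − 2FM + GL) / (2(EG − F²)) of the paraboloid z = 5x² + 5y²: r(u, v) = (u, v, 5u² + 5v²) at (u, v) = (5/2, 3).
H = 7635*sqrt(1526)/2328676

With E = 100*u^2 + 1, F = 100*u*v, G = 100*v^2 + 1, L = 10/sqrt(100*u^2 + 100*v^2 + 1), M = 0, N = 10/sqrt(100*u^2 + 100*v^2 + 1), assemble
  H = (EN − 2FM + GL) / (2(EG − F²)) = 10*(50*u^2 + 50*v^2 + 1)/(100*u^2 + 100*v^2 + 1)^(3/2).
At (u, v) = (5/2, 3): H = 7635*sqrt(1526)/2328676.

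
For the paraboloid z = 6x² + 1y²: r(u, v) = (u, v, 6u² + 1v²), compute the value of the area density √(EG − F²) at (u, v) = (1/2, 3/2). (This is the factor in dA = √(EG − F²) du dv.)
√(EG − F²)|_{(1/2, 3/2)} = sqrt(46)

E = 144*u^2 + 1, F = 24*u*v, G = 4*v^2 + 1, so EG − F² = 144*u^2 + 4*v^2 + 1. Taking the positive square root: √(EG − F²) = sqrt(144*u^2 + 4*v^2 + 1). At (u, v) = (1/2, 3/2): sqrt(46).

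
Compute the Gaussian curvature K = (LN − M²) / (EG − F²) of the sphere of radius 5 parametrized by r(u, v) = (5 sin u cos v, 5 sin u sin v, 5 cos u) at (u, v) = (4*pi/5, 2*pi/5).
K = 1/25

Coefficients of the first fundamental form: E = 25, F = 0, G = 25*sin(u)^2.
Coefficients of the second fundamental form: L = -5*sin(u)/Abs(sin(u)), M = 0, N = -5*sin(u)^3/Abs(sin(u)).
Assemble K = (LN − M²)/(EG − F²) = 1/25. At (u, v) = (4*pi/5, 2*pi/5): K = 1/25.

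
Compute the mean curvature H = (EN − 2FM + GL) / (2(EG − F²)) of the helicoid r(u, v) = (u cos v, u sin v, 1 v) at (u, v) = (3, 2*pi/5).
H = 0

With E = 1, F = 0, G = u^2 + 1, L = 0, M = -1/sqrt(u^2 + 1), N = 0, assemble
  H = (EN − 2FM + GL) / (2(EG − F²)) = 0.
At (u, v) = (3, 2*pi/5): H = 0.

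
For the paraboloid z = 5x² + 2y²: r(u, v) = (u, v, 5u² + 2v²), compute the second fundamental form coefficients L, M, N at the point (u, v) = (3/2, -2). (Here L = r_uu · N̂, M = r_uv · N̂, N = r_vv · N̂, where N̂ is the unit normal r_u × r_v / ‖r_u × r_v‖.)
L = sqrt(290)/29;  M = 0;  N = 2*sqrt(290)/145

Compute the unit normal N̂(u, v) = (-10*u/sqrt(100*u^2 + 16*v^2 + 1), -4*v/sqrt(100*u^2 + 16*v^2 + 1), 1/sqrt(100*u^2 + 16*v^2 + 1)), and the second partials r_uu, r_uv, r_vv. Take dot products:
  L(u, v) = r_uu · N̂ = 10/sqrt(100*u^2 + 16*v^2 + 1),
  M(u, v) = r_uv · N̂ = 0,
  N(u, v) = r_vv · N̂ = 4/sqrt(100*u^2 + 16*v^2 + 1).
Evaluating at (u, v) = (3/2, -2):
  L = sqrt(290)/29, M = 0, N = 2*sqrt(290)/145.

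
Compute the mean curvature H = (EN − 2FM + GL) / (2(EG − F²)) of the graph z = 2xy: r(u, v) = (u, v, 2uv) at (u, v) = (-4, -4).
H = -128*sqrt(129)/16641

With E = 4*v^2 + 1, F = 4*u*v, G = 4*u^2 + 1, L = 0, M = 2/sqrt(4*u^2 + 4*v^2 + 1), N = 0, assemble
  H = (EN − 2FM + GL) / (2(EG − F²)) = -8*u*v/(4*u^2 + 4*v^2 + 1)^(3/2).
At (u, v) = (-4, -4): H = -128*sqrt(129)/16641.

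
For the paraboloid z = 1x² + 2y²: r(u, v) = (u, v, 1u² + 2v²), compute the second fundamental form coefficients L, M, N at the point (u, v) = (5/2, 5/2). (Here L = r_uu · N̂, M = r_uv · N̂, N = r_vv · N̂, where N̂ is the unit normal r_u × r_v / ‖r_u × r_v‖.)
L = sqrt(14)/21;  M = 0;  N = 2*sqrt(14)/21

Compute the unit normal N̂(u, v) = (-2*u/sqrt(4*u^2 + 16*v^2 + 1), -4*v/sqrt(4*u^2 + 16*v^2 + 1), 1/sqrt(4*u^2 + 16*v^2 + 1)), and the second partials r_uu, r_uv, r_vv. Take dot products:
  L(u, v) = r_uu · N̂ = 2/sqrt(4*u^2 + 16*v^2 + 1),
  M(u, v) = r_uv · N̂ = 0,
  N(u, v) = r_vv · N̂ = 4/sqrt(4*u^2 + 16*v^2 + 1).
Evaluating at (u, v) = (5/2, 5/2):
  L = sqrt(14)/21, M = 0, N = 2*sqrt(14)/21.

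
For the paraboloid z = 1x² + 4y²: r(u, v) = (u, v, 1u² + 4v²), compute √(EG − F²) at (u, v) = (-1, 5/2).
√(EG − F²)|_{(-1, 5/2)} = 9*sqrt(5)

E = 4*u^2 + 1, F = 16*u*v, G = 64*v^2 + 1; EG − F² = 4*u^2 + 64*v^2 + 1; √(EG − F²) = sqrt(4*u^2 + 64*v^2 + 1). At the given point: 9*sqrt(5).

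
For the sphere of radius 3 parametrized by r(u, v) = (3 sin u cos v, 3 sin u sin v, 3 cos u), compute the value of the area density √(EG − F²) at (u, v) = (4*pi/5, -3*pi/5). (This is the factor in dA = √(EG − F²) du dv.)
√(EG − F²)|_{(4*pi/5, -3*pi/5)} = 9*sqrt(10 - 2*sqrt(5))/4

E = 9, F = 0, G = 9*sin(u)^2, so EG − F² = 81*sin(u)^2. Taking the positive square root: √(EG − F²) = 9*Abs(sin(u)). At (u, v) = (4*pi/5, -3*pi/5): 9*sqrt(10 - 2*sqrt(5))/4.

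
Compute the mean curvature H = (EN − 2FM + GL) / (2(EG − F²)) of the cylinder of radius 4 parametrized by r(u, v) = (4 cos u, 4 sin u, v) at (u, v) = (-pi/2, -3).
H = -1/8

With E = 16, F = 0, G = 1, L = -4, M = 0, N = 0, assemble
  H = (EN − 2FM + GL) / (2(EG − F²)) = -1/8.
At (u, v) = (-pi/2, -3): H = -1/8.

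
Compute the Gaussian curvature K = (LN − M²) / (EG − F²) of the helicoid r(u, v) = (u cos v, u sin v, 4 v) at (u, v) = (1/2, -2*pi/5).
K = -256/4225

Coefficients of the first fundamental form: E = 1, F = 0, G = u^2 + 16.
Coefficients of the second fundamental form: L = 0, M = -4/sqrt(u^2 + 16), N = 0.
Assemble K = (LN − M²)/(EG − F²) = -16/(u^2 + 16)^2. At (u, v) = (1/2, -2*pi/5): K = -256/4225.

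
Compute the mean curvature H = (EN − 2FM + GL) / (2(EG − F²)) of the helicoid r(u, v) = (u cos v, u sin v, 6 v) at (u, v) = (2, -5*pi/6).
H = 0

With E = 1, F = 0, G = u^2 + 36, L = 0, M = -6/sqrt(u^2 + 36), N = 0, assemble
  H = (EN − 2FM + GL) / (2(EG − F²)) = 0.
At (u, v) = (2, -5*pi/6): H = 0.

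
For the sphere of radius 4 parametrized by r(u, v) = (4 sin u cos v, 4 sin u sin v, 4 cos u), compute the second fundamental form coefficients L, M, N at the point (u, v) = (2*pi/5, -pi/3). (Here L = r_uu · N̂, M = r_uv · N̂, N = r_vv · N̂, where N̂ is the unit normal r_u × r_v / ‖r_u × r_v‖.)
L = -4;  M = 0;  N = -5/2 - sqrt(5)/2

Compute the unit normal N̂(u, v) = (sin(u)^2*cos(v)/Abs(sin(u)), sin(u)^2*sin(v)/Abs(sin(u)), sin(2*u)/(2*Abs(sin(u)))), and the second partials r_uu, r_uv, r_vv. Take dot products:
  L(u, v) = r_uu · N̂ = -4*sin(u)/Abs(sin(u)),
  M(u, v) = r_uv · N̂ = 0,
  N(u, v) = r_vv · N̂ = -4*sin(u)^3/Abs(sin(u)).
Evaluating at (u, v) = (2*pi/5, -pi/3):
  L = -4, M = 0, N = -5/2 - sqrt(5)/2.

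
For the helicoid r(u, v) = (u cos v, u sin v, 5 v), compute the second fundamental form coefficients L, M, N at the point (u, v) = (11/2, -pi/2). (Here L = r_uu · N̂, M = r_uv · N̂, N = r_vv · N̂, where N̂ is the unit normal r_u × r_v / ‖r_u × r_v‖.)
L = 0;  M = -10*sqrt(221)/221;  N = 0

Compute the unit normal N̂(u, v) = (5*sin(v)/sqrt(u^2 + 25), -5*cos(v)/sqrt(u^2 + 25), u/sqrt(u^2 + 25)), and the second partials r_uu, r_uv, r_vv. Take dot products:
  L(u, v) = r_uu · N̂ = 0,
  M(u, v) = r_uv · N̂ = -5/sqrt(u^2 + 25),
  N(u, v) = r_vv · N̂ = 0.
Evaluating at (u, v) = (11/2, -pi/2):
  L = 0, M = -10*sqrt(221)/221, N = 0.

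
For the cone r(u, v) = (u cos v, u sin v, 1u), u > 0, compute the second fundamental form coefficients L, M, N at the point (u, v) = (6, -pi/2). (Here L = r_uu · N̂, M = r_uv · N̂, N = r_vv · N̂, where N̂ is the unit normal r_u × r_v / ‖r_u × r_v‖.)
L = 0;  M = 0;  N = 3*sqrt(2)

Compute the unit normal N̂(u, v) = (-sqrt(2)*u*cos(v)/(2*Abs(u)), -sqrt(2)*u*sin(v)/(2*Abs(u)), sqrt(2)*u/(2*Abs(u))), and the second partials r_uu, r_uv, r_vv. Take dot products:
  L(u, v) = r_uu · N̂ = 0,
  M(u, v) = r_uv · N̂ = 0,
  N(u, v) = r_vv · N̂ = sqrt(2)*u^2/(2*Abs(u)).
Evaluating at (u, v) = (6, -pi/2):
  L = 0, M = 0, N = 3*sqrt(2).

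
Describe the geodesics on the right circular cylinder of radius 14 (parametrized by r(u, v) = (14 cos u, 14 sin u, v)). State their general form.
The cylinder is flat (K = 0) and locally isometric to the plane via the development (u, v) ↦ (14 u, v). Geodesics are the pre-images of straight lines: circles (v constant), vertical lines (u constant), and helices (v = c · u + d) for constants c, d.

A right cylinder has E = 14², F = 0, G = 1, so EG − F² = 14², and L = −14, M = N = 0, giving K = (LN − M²)/(EG − F²) = 0 everywhere. A flat surface is locally isometric to the Euclidean plane via the map (u, v) ↦ (14 u, v). Straight lines in the (x̃, ỹ) plane pull back to: (a) horizontal circles (v = const), (b) vertical generators (u = const), and (c) helices (14 u tan θ = v, i.e. v = c · u + d).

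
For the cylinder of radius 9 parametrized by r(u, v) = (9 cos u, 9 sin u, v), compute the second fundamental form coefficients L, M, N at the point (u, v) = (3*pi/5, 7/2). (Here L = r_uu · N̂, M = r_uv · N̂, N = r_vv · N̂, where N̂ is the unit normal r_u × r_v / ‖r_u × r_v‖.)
L = -9;  M = 0;  N = 0

Compute the unit normal N̂(u, v) = (cos(u), sin(u), 0), and the second partials r_uu, r_uv, r_vv. Take dot products:
  L(u, v) = r_uu · N̂ = -9,
  M(u, v) = r_uv · N̂ = 0,
  N(u, v) = r_vv · N̂ = 0.
Evaluating at (u, v) = (3*pi/5, 7/2):
  L = -9, M = 0, N = 0.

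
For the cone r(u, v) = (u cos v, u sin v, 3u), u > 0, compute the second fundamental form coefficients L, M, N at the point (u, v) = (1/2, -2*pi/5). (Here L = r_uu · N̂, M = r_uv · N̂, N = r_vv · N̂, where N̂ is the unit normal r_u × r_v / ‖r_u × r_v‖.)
L = 0;  M = 0;  N = 3*sqrt(10)/20

Compute the unit normal N̂(u, v) = (-3*sqrt(10)*u*cos(v)/(10*Abs(u)), -3*sqrt(10)*u*sin(v)/(10*Abs(u)), sqrt(10)*u/(10*Abs(u))), and the second partials r_uu, r_uv, r_vv. Take dot products:
  L(u, v) = r_uu · N̂ = 0,
  M(u, v) = r_uv · N̂ = 0,
  N(u, v) = r_vv · N̂ = 3*sqrt(10)*u^2/(10*Abs(u)).
Evaluating at (u, v) = (1/2, -2*pi/5):
  L = 0, M = 0, N = 3*sqrt(10)/20.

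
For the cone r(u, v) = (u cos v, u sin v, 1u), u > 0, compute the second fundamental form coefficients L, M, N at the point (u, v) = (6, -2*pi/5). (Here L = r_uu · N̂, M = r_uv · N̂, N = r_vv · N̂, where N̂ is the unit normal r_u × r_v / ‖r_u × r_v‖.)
L = 0;  M = 0;  N = 3*sqrt(2)

Compute the unit normal N̂(u, v) = (-sqrt(2)*u*cos(v)/(2*Abs(u)), -sqrt(2)*u*sin(v)/(2*Abs(u)), sqrt(2)*u/(2*Abs(u))), and the second partials r_uu, r_uv, r_vv. Take dot products:
  L(u, v) = r_uu · N̂ = 0,
  M(u, v) = r_uv · N̂ = 0,
  N(u, v) = r_vv · N̂ = sqrt(2)*u^2/(2*Abs(u)).
Evaluating at (u, v) = (6, -2*pi/5):
  L = 0, M = 0, N = 3*sqrt(2).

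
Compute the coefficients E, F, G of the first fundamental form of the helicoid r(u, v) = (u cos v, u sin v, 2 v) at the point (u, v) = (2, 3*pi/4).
E = 1;  F = 0;  G = 8

Partials: r_u = (cos(v), sin(v), 0), r_v = (-u*sin(v), u*cos(v), 2). As functions of (u, v):
  E = r_u · r_u = 1,
  F = r_u · r_v = 0,
  G = r_v · r_v = u^2 + 4.
Evaluating at (u, v) = (2, 3*pi/4): E = 1, F = 0, G = 8.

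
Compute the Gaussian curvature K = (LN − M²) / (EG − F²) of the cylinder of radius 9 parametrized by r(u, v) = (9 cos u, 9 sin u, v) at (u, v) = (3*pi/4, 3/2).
K = 0

Coefficients of the first fundamental form: E = 81, F = 0, G = 1.
Coefficients of the second fundamental form: L = -9, M = 0, N = 0.
Assemble K = (LN − M²)/(EG − F²) = 0. At (u, v) = (3*pi/4, 3/2): K = 0.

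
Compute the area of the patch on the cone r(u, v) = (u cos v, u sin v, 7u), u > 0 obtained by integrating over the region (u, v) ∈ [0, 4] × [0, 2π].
Area = 80*sqrt(2)*pi

Area = ∫∫ √(EG − F²) du dv with √(EG − F²) = 5*sqrt(2)*Abs(u). Integrating over [0, 4] × [0, 2π] gives 80*sqrt(2)*pi.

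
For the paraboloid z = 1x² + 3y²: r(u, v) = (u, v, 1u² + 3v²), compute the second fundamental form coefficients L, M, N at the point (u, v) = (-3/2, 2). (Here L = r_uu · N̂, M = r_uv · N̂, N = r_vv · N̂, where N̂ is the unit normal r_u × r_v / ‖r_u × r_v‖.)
L = sqrt(154)/77;  M = 0;  N = 3*sqrt(154)/77

Compute the unit normal N̂(u, v) = (-2*u/sqrt(4*u^2 + 36*v^2 + 1), -6*v/sqrt(4*u^2 + 36*v^2 + 1), 1/sqrt(4*u^2 + 36*v^2 + 1)), and the second partials r_uu, r_uv, r_vv. Take dot products:
  L(u, v) = r_uu · N̂ = 2/sqrt(4*u^2 + 36*v^2 + 1),
  M(u, v) = r_uv · N̂ = 0,
  N(u, v) = r_vv · N̂ = 6/sqrt(4*u^2 + 36*v^2 + 1).
Evaluating at (u, v) = (-3/2, 2):
  L = sqrt(154)/77, M = 0, N = 3*sqrt(154)/77.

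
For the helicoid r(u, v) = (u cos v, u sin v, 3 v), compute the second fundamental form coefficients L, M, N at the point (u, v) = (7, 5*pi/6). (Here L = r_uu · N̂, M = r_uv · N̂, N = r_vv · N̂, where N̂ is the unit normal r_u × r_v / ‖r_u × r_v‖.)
L = 0;  M = -3*sqrt(58)/58;  N = 0

Compute the unit normal N̂(u, v) = (3*sin(v)/sqrt(u^2 + 9), -3*cos(v)/sqrt(u^2 + 9), u/sqrt(u^2 + 9)), and the second partials r_uu, r_uv, r_vv. Take dot products:
  L(u, v) = r_uu · N̂ = 0,
  M(u, v) = r_uv · N̂ = -3/sqrt(u^2 + 9),
  N(u, v) = r_vv · N̂ = 0.
Evaluating at (u, v) = (7, 5*pi/6):
  L = 0, M = -3*sqrt(58)/58, N = 0.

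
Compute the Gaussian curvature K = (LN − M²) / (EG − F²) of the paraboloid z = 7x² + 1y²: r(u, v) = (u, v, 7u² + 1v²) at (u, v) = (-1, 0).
K = 28/38809

Coefficients of the first fundamental form: E = 196*u^2 + 1, F = 28*u*v, G = 4*v^2 + 1.
Coefficients of the second fundamental form: L = 14/sqrt(196*u^2 + 4*v^2 + 1), M = 0, N = 2/sqrt(196*u^2 + 4*v^2 + 1).
Assemble K = (LN − M²)/(EG − F²) = 28/(38416*u^4 + 1568*u^2*v^2 + 392*u^2 + 16*v^4 + 8*v^2 + 1). At (u, v) = (-1, 0): K = 28/38809.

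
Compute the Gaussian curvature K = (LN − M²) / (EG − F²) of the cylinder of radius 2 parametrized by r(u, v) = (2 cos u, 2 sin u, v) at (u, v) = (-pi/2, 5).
K = 0

Coefficients of the first fundamental form: E = 4, F = 0, G = 1.
Coefficients of the second fundamental form: L = -2, M = 0, N = 0.
Assemble K = (LN − M²)/(EG − F²) = 0. At (u, v) = (-pi/2, 5): K = 0.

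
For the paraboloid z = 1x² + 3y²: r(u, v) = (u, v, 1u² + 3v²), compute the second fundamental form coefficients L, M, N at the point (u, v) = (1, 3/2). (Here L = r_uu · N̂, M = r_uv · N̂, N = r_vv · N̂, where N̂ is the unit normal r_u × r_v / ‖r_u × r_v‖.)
L = sqrt(86)/43;  M = 0;  N = 3*sqrt(86)/43

Compute the unit normal N̂(u, v) = (-2*u/sqrt(4*u^2 + 36*v^2 + 1), -6*v/sqrt(4*u^2 + 36*v^2 + 1), 1/sqrt(4*u^2 + 36*v^2 + 1)), and the second partials r_uu, r_uv, r_vv. Take dot products:
  L(u, v) = r_uu · N̂ = 2/sqrt(4*u^2 + 36*v^2 + 1),
  M(u, v) = r_uv · N̂ = 0,
  N(u, v) = r_vv · N̂ = 6/sqrt(4*u^2 + 36*v^2 + 1).
Evaluating at (u, v) = (1, 3/2):
  L = sqrt(86)/43, M = 0, N = 3*sqrt(86)/43.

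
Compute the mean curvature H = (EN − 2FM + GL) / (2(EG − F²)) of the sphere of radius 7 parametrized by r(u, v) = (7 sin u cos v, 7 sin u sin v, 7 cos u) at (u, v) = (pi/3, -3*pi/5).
H = -1/7

With E = 49, F = 0, G = 49*sin(u)^2, L = -7*sin(u)/Abs(sin(u)), M = 0, N = -7*sin(u)^3/Abs(sin(u)), assemble
  H = (EN − 2FM + GL) / (2(EG − F²)) = -sin(u)/(7*Abs(sin(u))).
At (u, v) = (pi/3, -3*pi/5): H = -1/7.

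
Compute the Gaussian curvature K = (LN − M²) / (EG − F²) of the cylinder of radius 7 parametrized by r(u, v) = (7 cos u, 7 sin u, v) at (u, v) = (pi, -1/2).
K = 0

Coefficients of the first fundamental form: E = 49, F = 0, G = 1.
Coefficients of the second fundamental form: L = -7, M = 0, N = 0.
Assemble K = (LN − M²)/(EG − F²) = 0. At (u, v) = (pi, -1/2): K = 0.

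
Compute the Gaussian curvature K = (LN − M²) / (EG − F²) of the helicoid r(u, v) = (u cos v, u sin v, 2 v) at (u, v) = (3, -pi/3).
K = -4/169

Coefficients of the first fundamental form: E = 1, F = 0, G = u^2 + 4.
Coefficients of the second fundamental form: L = 0, M = -2/sqrt(u^2 + 4), N = 0.
Assemble K = (LN − M²)/(EG − F²) = -4/(u^2 + 4)^2. At (u, v) = (3, -pi/3): K = -4/169.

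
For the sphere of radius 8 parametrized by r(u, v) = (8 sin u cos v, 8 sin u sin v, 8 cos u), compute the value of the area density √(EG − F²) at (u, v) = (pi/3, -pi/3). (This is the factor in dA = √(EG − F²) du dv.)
√(EG − F²)|_{(pi/3, -pi/3)} = 32*sqrt(3)

E = 64, F = 0, G = 64*sin(u)^2, so EG − F² = 4096*sin(u)^2. Taking the positive square root: √(EG − F²) = 64*Abs(sin(u)). At (u, v) = (pi/3, -pi/3): 32*sqrt(3).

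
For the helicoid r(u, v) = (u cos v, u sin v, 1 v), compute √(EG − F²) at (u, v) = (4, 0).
√(EG − F²)|_{(4, 0)} = sqrt(17)

E = 1, F = 0, G = u^2 + 1; EG − F² = u^2 + 1; √(EG − F²) = sqrt(u^2 + 1). At the given point: sqrt(17).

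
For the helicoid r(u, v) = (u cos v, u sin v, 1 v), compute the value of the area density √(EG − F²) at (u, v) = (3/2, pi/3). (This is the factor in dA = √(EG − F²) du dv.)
√(EG − F²)|_{(3/2, pi/3)} = sqrt(13)/2

E = 1, F = 0, G = u^2 + 1, so EG − F² = u^2 + 1. Taking the positive square root: √(EG − F²) = sqrt(u^2 + 1). At (u, v) = (3/2, pi/3): sqrt(13)/2.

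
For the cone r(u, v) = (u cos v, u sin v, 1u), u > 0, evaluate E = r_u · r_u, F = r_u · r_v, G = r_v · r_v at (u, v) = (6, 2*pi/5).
E = 2;  F = 0;  G = 36

Partials: r_u = (cos(v), sin(v), 1), r_v = (-u*sin(v), u*cos(v), 0). As functions of (u, v):
  E = r_u · r_u = 2,
  F = r_u · r_v = 0,
  G = r_v · r_v = u^2.
Evaluating at (u, v) = (6, 2*pi/5): E = 2, F = 0, G = 36.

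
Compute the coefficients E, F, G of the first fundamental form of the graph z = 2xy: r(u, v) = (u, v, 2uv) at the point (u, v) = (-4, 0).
E = 1;  F = 0;  G = 65

Partials: r_u = (1, 0, 2*v), r_v = (0, 1, 2*u). As functions of (u, v):
  E = r_u · r_u = 4*v^2 + 1,
  F = r_u · r_v = 4*u*v,
  G = r_v · r_v = 4*u^2 + 1.
Evaluating at (u, v) = (-4, 0): E = 1, F = 0, G = 65.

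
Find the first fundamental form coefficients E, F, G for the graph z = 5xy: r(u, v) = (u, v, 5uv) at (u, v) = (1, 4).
E = 401;  F = 100;  G = 26

Partials: r_u = (1, 0, 5*v), r_v = (0, 1, 5*u). As functions of (u, v):
  E = r_u · r_u = 25*v^2 + 1,
  F = r_u · r_v = 25*u*v,
  G = r_v · r_v = 25*u^2 + 1.
Evaluating at (u, v) = (1, 4): E = 401, F = 100, G = 26.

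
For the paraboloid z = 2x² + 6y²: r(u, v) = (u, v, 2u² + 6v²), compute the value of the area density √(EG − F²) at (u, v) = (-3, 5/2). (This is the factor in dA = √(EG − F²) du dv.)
√(EG − F²)|_{(-3, 5/2)} = sqrt(1045)

E = 16*u^2 + 1, F = 48*u*v, G = 144*v^2 + 1, so EG − F² = 16*u^2 + 144*v^2 + 1. Taking the positive square root: √(EG − F²) = sqrt(16*u^2 + 144*v^2 + 1). At (u, v) = (-3, 5/2): sqrt(1045).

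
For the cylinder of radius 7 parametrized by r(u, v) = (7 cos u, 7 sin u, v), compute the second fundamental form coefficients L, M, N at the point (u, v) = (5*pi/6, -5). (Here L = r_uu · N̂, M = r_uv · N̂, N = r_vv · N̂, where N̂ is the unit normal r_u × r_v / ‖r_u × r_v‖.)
L = -7;  M = 0;  N = 0

Compute the unit normal N̂(u, v) = (cos(u), sin(u), 0), and the second partials r_uu, r_uv, r_vv. Take dot products:
  L(u, v) = r_uu · N̂ = -7,
  M(u, v) = r_uv · N̂ = 0,
  N(u, v) = r_vv · N̂ = 0.
Evaluating at (u, v) = (5*pi/6, -5):
  L = -7, M = 0, N = 0.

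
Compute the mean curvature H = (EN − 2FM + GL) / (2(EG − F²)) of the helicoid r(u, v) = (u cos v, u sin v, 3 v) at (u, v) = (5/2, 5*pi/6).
H = 0

With E = 1, F = 0, G = u^2 + 9, L = 0, M = -3/sqrt(u^2 + 9), N = 0, assemble
  H = (EN − 2FM + GL) / (2(EG − F²)) = 0.
At (u, v) = (5/2, 5*pi/6): H = 0.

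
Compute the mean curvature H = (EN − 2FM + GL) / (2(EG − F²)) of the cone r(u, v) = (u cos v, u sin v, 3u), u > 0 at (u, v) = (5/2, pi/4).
H = 3*sqrt(10)/50

With E = 10, F = 0, G = u^2, L = 0, M = 0, N = 3*sqrt(10)*u^2/(10*Abs(u)), assemble
  H = (EN − 2FM + GL) / (2(EG − F²)) = 3*sqrt(10)/(20*Abs(u)).
At (u, v) = (5/2, pi/4): H = 3*sqrt(10)/50.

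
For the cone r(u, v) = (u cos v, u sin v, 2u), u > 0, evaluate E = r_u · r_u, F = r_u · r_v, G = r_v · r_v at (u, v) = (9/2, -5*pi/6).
E = 5;  F = 0;  G = 81/4

Partials: r_u = (cos(v), sin(v), 2), r_v = (-u*sin(v), u*cos(v), 0). As functions of (u, v):
  E = r_u · r_u = 5,
  F = r_u · r_v = 0,
  G = r_v · r_v = u^2.
Evaluating at (u, v) = (9/2, -5*pi/6): E = 5, F = 0, G = 81/4.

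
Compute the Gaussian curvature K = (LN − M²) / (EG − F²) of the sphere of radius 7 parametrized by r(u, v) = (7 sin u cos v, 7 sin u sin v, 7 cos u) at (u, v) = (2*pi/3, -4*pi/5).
K = 1/49

Coefficients of the first fundamental form: E = 49, F = 0, G = 49*sin(u)^2.
Coefficients of the second fundamental form: L = -7*sin(u)/Abs(sin(u)), M = 0, N = -7*sin(u)^3/Abs(sin(u)).
Assemble K = (LN − M²)/(EG − F²) = 1/49. At (u, v) = (2*pi/3, -4*pi/5): K = 1/49.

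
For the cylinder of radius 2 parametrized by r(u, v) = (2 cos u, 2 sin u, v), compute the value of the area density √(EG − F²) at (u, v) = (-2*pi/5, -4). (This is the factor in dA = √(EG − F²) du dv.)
√(EG − F²)|_{(-2*pi/5, -4)} = 2

E = 4, F = 0, G = 1, so EG − F² = 4. Taking the positive square root: √(EG − F²) = 2. At (u, v) = (-2*pi/5, -4): 2.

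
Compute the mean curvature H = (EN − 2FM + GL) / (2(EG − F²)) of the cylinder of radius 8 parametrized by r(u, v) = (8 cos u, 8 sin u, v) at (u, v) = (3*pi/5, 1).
H = -1/16

With E = 64, F = 0, G = 1, L = -8, M = 0, N = 0, assemble
  H = (EN − 2FM + GL) / (2(EG − F²)) = -1/16.
At (u, v) = (3*pi/5, 1): H = -1/16.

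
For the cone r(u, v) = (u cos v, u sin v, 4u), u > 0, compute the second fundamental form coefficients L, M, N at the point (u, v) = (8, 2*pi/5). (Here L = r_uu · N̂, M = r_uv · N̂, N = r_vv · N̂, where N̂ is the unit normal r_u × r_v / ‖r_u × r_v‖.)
L = 0;  M = 0;  N = 32*sqrt(17)/17

Compute the unit normal N̂(u, v) = (-4*sqrt(17)*u*cos(v)/(17*Abs(u)), -4*sqrt(17)*u*sin(v)/(17*Abs(u)), sqrt(17)*u/(17*Abs(u))), and the second partials r_uu, r_uv, r_vv. Take dot products:
  L(u, v) = r_uu · N̂ = 0,
  M(u, v) = r_uv · N̂ = 0,
  N(u, v) = r_vv · N̂ = 4*sqrt(17)*u^2/(17*Abs(u)).
Evaluating at (u, v) = (8, 2*pi/5):
  L = 0, M = 0, N = 32*sqrt(17)/17.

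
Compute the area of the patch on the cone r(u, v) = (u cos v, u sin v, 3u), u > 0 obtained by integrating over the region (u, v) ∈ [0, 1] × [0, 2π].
Area = sqrt(10)*pi

Area = ∫∫ √(EG − F²) du dv with √(EG − F²) = sqrt(10)*Abs(u). Integrating over [0, 1] × [0, 2π] gives sqrt(10)*pi.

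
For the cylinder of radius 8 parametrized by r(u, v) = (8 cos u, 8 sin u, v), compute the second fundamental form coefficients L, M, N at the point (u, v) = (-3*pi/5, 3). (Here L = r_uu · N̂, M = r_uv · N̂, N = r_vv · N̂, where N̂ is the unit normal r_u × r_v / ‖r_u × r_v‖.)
L = -8;  M = 0;  N = 0

Compute the unit normal N̂(u, v) = (cos(u), sin(u), 0), and the second partials r_uu, r_uv, r_vv. Take dot products:
  L(u, v) = r_uu · N̂ = -8,
  M(u, v) = r_uv · N̂ = 0,
  N(u, v) = r_vv · N̂ = 0.
Evaluating at (u, v) = (-3*pi/5, 3):
  L = -8, M = 0, N = 0.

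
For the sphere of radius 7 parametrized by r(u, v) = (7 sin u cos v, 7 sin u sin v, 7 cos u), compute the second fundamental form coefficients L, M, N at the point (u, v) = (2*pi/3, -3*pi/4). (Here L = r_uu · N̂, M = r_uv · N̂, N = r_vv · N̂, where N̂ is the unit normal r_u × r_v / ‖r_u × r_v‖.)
L = -7;  M = 0;  N = -21/4

Compute the unit normal N̂(u, v) = (sin(u)^2*cos(v)/Abs(sin(u)), sin(u)^2*sin(v)/Abs(sin(u)), sin(2*u)/(2*Abs(sin(u)))), and the second partials r_uu, r_uv, r_vv. Take dot products:
  L(u, v) = r_uu · N̂ = -7*sin(u)/Abs(sin(u)),
  M(u, v) = r_uv · N̂ = 0,
  N(u, v) = r_vv · N̂ = -7*sin(u)^3/Abs(sin(u)).
Evaluating at (u, v) = (2*pi/3, -3*pi/4):
  L = -7, M = 0, N = -21/4.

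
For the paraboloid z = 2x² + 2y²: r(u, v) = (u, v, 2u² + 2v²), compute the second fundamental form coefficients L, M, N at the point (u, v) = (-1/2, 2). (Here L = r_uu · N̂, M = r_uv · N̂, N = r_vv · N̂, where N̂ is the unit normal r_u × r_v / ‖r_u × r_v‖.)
L = 4*sqrt(69)/69;  M = 0;  N = 4*sqrt(69)/69

Compute the unit normal N̂(u, v) = (-4*u/sqrt(16*u^2 + 16*v^2 + 1), -4*v/sqrt(16*u^2 + 16*v^2 + 1), 1/sqrt(16*u^2 + 16*v^2 + 1)), and the second partials r_uu, r_uv, r_vv. Take dot products:
  L(u, v) = r_uu · N̂ = 4/sqrt(16*u^2 + 16*v^2 + 1),
  M(u, v) = r_uv · N̂ = 0,
  N(u, v) = r_vv · N̂ = 4/sqrt(16*u^2 + 16*v^2 + 1).
Evaluating at (u, v) = (-1/2, 2):
  L = 4*sqrt(69)/69, M = 0, N = 4*sqrt(69)/69.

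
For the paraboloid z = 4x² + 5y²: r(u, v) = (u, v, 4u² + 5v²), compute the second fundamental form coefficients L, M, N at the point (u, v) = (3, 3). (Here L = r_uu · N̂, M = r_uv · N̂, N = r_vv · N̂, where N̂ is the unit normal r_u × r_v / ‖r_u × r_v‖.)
L = 8*sqrt(1477)/1477;  M = 0;  N = 10*sqrt(1477)/1477

Compute the unit normal N̂(u, v) = (-8*u/sqrt(64*u^2 + 100*v^2 + 1), -10*v/sqrt(64*u^2 + 100*v^2 + 1), 1/sqrt(64*u^2 + 100*v^2 + 1)), and the second partials r_uu, r_uv, r_vv. Take dot products:
  L(u, v) = r_uu · N̂ = 8/sqrt(64*u^2 + 100*v^2 + 1),
  M(u, v) = r_uv · N̂ = 0,
  N(u, v) = r_vv · N̂ = 10/sqrt(64*u^2 + 100*v^2 + 1).
Evaluating at (u, v) = (3, 3):
  L = 8*sqrt(1477)/1477, M = 0, N = 10*sqrt(1477)/1477.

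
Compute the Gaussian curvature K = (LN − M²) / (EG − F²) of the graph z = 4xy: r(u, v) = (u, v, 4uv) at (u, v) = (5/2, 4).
K = -16/127449

Coefficients of the first fundamental form: E = 16*v^2 + 1, F = 16*u*v, G = 16*u^2 + 1.
Coefficients of the second fundamental form: L = 0, M = 4/sqrt(16*u^2 + 16*v^2 + 1), N = 0.
Assemble K = (LN − M²)/(EG − F²) = -16/(256*u^4 + 512*u^2*v^2 + 32*u^2 + 256*v^4 + 32*v^2 + 1). At (u, v) = (5/2, 4): K = -16/127449.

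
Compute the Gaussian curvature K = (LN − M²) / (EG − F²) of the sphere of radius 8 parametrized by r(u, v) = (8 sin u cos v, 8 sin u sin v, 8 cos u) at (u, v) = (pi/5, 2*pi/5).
K = 1/64

Coefficients of the first fundamental form: E = 64, F = 0, G = 64*sin(u)^2.
Coefficients of the second fundamental form: L = -8*sin(u)/Abs(sin(u)), M = 0, N = -8*sin(u)^3/Abs(sin(u)).
Assemble K = (LN − M²)/(EG − F²) = 1/64. At (u, v) = (pi/5, 2*pi/5): K = 1/64.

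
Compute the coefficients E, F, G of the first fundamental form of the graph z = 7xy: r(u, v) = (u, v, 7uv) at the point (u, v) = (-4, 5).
E = 1226;  F = -980;  G = 785

Partials: r_u = (1, 0, 7*v), r_v = (0, 1, 7*u). As functions of (u, v):
  E = r_u · r_u = 49*v^2 + 1,
  F = r_u · r_v = 49*u*v,
  G = r_v · r_v = 49*u^2 + 1.
Evaluating at (u, v) = (-4, 5): E = 1226, F = -980, G = 785.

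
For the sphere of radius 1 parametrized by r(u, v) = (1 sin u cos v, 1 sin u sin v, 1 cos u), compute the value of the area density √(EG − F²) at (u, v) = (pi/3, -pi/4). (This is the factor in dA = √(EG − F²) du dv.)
√(EG − F²)|_{(pi/3, -pi/4)} = sqrt(3)/2

E = 1, F = 0, G = sin(u)^2, so EG − F² = sin(u)^2. Taking the positive square root: √(EG − F²) = Abs(sin(u)). At (u, v) = (pi/3, -pi/4): sqrt(3)/2.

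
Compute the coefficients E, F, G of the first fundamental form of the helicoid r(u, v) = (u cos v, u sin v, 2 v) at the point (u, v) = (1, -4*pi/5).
E = 1;  F = 0;  G = 5

Partials: r_u = (cos(v), sin(v), 0), r_v = (-u*sin(v), u*cos(v), 2). As functions of (u, v):
  E = r_u · r_u = 1,
  F = r_u · r_v = 0,
  G = r_v · r_v = u^2 + 4.
Evaluating at (u, v) = (1, -4*pi/5): E = 1, F = 0, G = 5.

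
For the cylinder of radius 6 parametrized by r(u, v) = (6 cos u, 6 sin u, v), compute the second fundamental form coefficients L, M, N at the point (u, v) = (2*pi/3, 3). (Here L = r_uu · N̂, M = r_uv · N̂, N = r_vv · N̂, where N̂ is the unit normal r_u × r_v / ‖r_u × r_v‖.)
L = -6;  M = 0;  N = 0

Compute the unit normal N̂(u, v) = (cos(u), sin(u), 0), and the second partials r_uu, r_uv, r_vv. Take dot products:
  L(u, v) = r_uu · N̂ = -6,
  M(u, v) = r_uv · N̂ = 0,
  N(u, v) = r_vv · N̂ = 0.
Evaluating at (u, v) = (2*pi/3, 3):
  L = -6, M = 0, N = 0.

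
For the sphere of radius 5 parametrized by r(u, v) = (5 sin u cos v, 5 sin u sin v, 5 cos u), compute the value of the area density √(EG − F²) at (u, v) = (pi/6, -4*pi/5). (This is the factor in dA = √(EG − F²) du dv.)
√(EG − F²)|_{(pi/6, -4*pi/5)} = 25/2

E = 25, F = 0, G = 25*sin(u)^2, so EG − F² = 625*sin(u)^2. Taking the positive square root: √(EG − F²) = 25*Abs(sin(u)). At (u, v) = (pi/6, -4*pi/5): 25/2.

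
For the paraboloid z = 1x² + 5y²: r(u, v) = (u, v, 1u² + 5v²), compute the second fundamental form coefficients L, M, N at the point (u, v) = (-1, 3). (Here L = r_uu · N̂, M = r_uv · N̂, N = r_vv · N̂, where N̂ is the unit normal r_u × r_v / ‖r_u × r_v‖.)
L = 2*sqrt(905)/905;  M = 0;  N = 2*sqrt(905)/181

Compute the unit normal N̂(u, v) = (-2*u/sqrt(4*u^2 + 100*v^2 + 1), -10*v/sqrt(4*u^2 + 100*v^2 + 1), 1/sqrt(4*u^2 + 100*v^2 + 1)), and the second partials r_uu, r_uv, r_vv. Take dot products:
  L(u, v) = r_uu · N̂ = 2/sqrt(4*u^2 + 100*v^2 + 1),
  M(u, v) = r_uv · N̂ = 0,
  N(u, v) = r_vv · N̂ = 10/sqrt(4*u^2 + 100*v^2 + 1).
Evaluating at (u, v) = (-1, 3):
  L = 2*sqrt(905)/905, M = 0, N = 2*sqrt(905)/181.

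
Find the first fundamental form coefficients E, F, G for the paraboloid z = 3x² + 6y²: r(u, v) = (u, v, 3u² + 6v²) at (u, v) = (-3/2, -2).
E = 82;  F = 216;  G = 577

Partials: r_u = (1, 0, 6*u), r_v = (0, 1, 12*v). As functions of (u, v):
  E = r_u · r_u = 36*u^2 + 1,
  F = r_u · r_v = 72*u*v,
  G = r_v · r_v = 144*v^2 + 1.
Evaluating at (u, v) = (-3/2, -2): E = 82, F = 216, G = 577.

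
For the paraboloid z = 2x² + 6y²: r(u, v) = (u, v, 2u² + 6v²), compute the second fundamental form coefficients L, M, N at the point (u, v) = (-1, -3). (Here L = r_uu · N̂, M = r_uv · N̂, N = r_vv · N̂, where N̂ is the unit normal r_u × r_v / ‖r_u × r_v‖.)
L = 4*sqrt(1313)/1313;  M = 0;  N = 12*sqrt(1313)/1313

Compute the unit normal N̂(u, v) = (-4*u/sqrt(16*u^2 + 144*v^2 + 1), -12*v/sqrt(16*u^2 + 144*v^2 + 1), 1/sqrt(16*u^2 + 144*v^2 + 1)), and the second partials r_uu, r_uv, r_vv. Take dot products:
  L(u, v) = r_uu · N̂ = 4/sqrt(16*u^2 + 144*v^2 + 1),
  M(u, v) = r_uv · N̂ = 0,
  N(u, v) = r_vv · N̂ = 12/sqrt(16*u^2 + 144*v^2 + 1).
Evaluating at (u, v) = (-1, -3):
  L = 4*sqrt(1313)/1313, M = 0, N = 12*sqrt(1313)/1313.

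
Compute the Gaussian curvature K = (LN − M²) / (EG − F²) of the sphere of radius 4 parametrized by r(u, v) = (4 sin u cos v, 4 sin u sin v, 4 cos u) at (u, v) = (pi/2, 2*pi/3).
K = 1/16

Coefficients of the first fundamental form: E = 16, F = 0, G = 16*sin(u)^2.
Coefficients of the second fundamental form: L = -4*sin(u)/Abs(sin(u)), M = 0, N = -4*sin(u)^3/Abs(sin(u)).
Assemble K = (LN − M²)/(EG − F²) = 1/16. At (u, v) = (pi/2, 2*pi/3): K = 1/16.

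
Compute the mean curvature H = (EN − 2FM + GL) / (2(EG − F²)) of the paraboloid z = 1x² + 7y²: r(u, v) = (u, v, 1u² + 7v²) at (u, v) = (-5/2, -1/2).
H = 232*sqrt(3)/1125

With E = 4*u^2 + 1, F = 28*u*v, G = 196*v^2 + 1, L = 2/sqrt(4*u^2 + 196*v^2 + 1), M = 0, N = 14/sqrt(4*u^2 + 196*v^2 + 1), assemble
  H = (EN − 2FM + GL) / (2(EG − F²)) = 4*(7*u^2 + 49*v^2 + 2)/(4*u^2 + 196*v^2 + 1)^(3/2).
At (u, v) = (-5/2, -1/2): H = 232*sqrt(3)/1125.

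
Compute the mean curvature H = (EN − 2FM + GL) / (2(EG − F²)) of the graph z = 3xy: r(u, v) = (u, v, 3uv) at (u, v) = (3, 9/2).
H = -2916*sqrt(1057)/1117249

With E = 9*v^2 + 1, F = 9*u*v, G = 9*u^2 + 1, L = 0, M = 3/sqrt(9*u^2 + 9*v^2 + 1), N = 0, assemble
  H = (EN − 2FM + GL) / (2(EG − F²)) = -27*u*v/(9*u^2 + 9*v^2 + 1)^(3/2).
At (u, v) = (3, 9/2): H = -2916*sqrt(1057)/1117249.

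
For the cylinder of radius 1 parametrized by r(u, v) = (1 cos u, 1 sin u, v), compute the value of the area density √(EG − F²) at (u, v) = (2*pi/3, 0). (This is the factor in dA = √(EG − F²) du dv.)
√(EG − F²)|_{(2*pi/3, 0)} = 1

E = 1, F = 0, G = 1, so EG − F² = 1. Taking the positive square root: √(EG − F²) = 1. At (u, v) = (2*pi/3, 0): 1.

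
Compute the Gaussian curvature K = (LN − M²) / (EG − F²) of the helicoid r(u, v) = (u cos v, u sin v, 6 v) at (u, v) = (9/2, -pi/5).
K = -64/5625

Coefficients of the first fundamental form: E = 1, F = 0, G = u^2 + 36.
Coefficients of the second fundamental form: L = 0, M = -6/sqrt(u^2 + 36), N = 0.
Assemble K = (LN − M²)/(EG − F²) = -36/(u^2 + 36)^2. At (u, v) = (9/2, -pi/5): K = -64/5625.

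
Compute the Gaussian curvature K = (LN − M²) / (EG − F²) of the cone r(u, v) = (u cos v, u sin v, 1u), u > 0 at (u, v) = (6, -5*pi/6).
K = 0

Coefficients of the first fundamental form: E = 2, F = 0, G = u^2.
Coefficients of the second fundamental form: L = 0, M = 0, N = sqrt(2)*u^2/(2*Abs(u)).
Assemble K = (LN − M²)/(EG − F²) = 0. At (u, v) = (6, -5*pi/6): K = 0.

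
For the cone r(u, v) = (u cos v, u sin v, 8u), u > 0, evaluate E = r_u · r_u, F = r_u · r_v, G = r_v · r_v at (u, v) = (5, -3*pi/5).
E = 65;  F = 0;  G = 25

Partials: r_u = (cos(v), sin(v), 8), r_v = (-u*sin(v), u*cos(v), 0). As functions of (u, v):
  E = r_u · r_u = 65,
  F = r_u · r_v = 0,
  G = r_v · r_v = u^2.
Evaluating at (u, v) = (5, -3*pi/5): E = 65, F = 0, G = 25.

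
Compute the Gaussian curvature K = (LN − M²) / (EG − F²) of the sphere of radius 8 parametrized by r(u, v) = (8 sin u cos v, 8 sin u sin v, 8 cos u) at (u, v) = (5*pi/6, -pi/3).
K = 1/64

Coefficients of the first fundamental form: E = 64, F = 0, G = 64*sin(u)^2.
Coefficients of the second fundamental form: L = -8*sin(u)/Abs(sin(u)), M = 0, N = -8*sin(u)^3/Abs(sin(u)).
Assemble K = (LN − M²)/(EG − F²) = 1/64. At (u, v) = (5*pi/6, -pi/3): K = 1/64.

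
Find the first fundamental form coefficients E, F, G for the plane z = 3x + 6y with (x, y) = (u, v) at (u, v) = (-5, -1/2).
E = 10;  F = 18;  G = 37

Partials: r_u = (1, 0, 3), r_v = (0, 1, 6). As functions of (u, v):
  E = r_u · r_u = 10,
  F = r_u · r_v = 18,
  G = r_v · r_v = 37.
Evaluating at (u, v) = (-5, -1/2): E = 10, F = 18, G = 37.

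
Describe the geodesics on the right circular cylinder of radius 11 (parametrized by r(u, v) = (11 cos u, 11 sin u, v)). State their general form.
The cylinder is flat (K = 0) and locally isometric to the plane via the development (u, v) ↦ (11 u, v). Geodesics are the pre-images of straight lines: circles (v constant), vertical lines (u constant), and helices (v = c · u + d) for constants c, d.

A right cylinder has E = 11², F = 0, G = 1, so EG − F² = 11², and L = −11, M = N = 0, giving K = (LN − M²)/(EG − F²) = 0 everywhere. A flat surface is locally isometric to the Euclidean plane via the map (u, v) ↦ (11 u, v). Straight lines in the (x̃, ỹ) plane pull back to: (a) horizontal circles (v = const), (b) vertical generators (u = const), and (c) helices (11 u tan θ = v, i.e. v = c · u + d).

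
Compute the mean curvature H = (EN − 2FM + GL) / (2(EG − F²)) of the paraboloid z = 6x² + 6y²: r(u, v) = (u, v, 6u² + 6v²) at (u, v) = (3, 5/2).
H = 13188*sqrt(13)/371293

With E = 144*u^2 + 1, F = 144*u*v, G = 144*v^2 + 1, L = 12/sqrt(144*u^2 + 144*v^2 + 1), M = 0, N = 12/sqrt(144*u^2 + 144*v^2 + 1), assemble
  H = (EN − 2FM + GL) / (2(EG − F²)) = 12*(72*u^2 + 72*v^2 + 1)/(144*u^2 + 144*v^2 + 1)^(3/2).
At (u, v) = (3, 5/2): H = 13188*sqrt(13)/371293.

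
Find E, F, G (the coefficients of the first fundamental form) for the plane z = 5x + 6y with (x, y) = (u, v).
E = 26;  F = 30;  G = 37

Compute partials: r_u = (1, 0, 5), r_v = (0, 1, 6). Then
  E = r_u · r_u = 26,
  F = r_u · r_v = 30,
  G = r_v · r_v = 37.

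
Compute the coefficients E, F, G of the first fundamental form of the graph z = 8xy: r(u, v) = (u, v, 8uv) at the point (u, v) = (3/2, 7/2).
E = 785;  F = 336;  G = 145

Partials: r_u = (1, 0, 8*v), r_v = (0, 1, 8*u). As functions of (u, v):
  E = r_u · r_u = 64*v^2 + 1,
  F = r_u · r_v = 64*u*v,
  G = r_v · r_v = 64*u^2 + 1.
Evaluating at (u, v) = (3/2, 7/2): E = 785, F = 336, G = 145.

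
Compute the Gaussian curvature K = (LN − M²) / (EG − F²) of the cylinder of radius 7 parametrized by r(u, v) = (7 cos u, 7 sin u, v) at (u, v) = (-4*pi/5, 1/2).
K = 0

Coefficients of the first fundamental form: E = 49, F = 0, G = 1.
Coefficients of the second fundamental form: L = -7, M = 0, N = 0.
Assemble K = (LN − M²)/(EG − F²) = 0. At (u, v) = (-4*pi/5, 1/2): K = 0.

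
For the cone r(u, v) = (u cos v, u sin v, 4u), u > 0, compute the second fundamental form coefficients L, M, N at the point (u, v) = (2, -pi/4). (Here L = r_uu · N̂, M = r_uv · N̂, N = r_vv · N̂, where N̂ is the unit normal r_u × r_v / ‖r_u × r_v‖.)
L = 0;  M = 0;  N = 8*sqrt(17)/17

Compute the unit normal N̂(u, v) = (-4*sqrt(17)*u*cos(v)/(17*Abs(u)), -4*sqrt(17)*u*sin(v)/(17*Abs(u)), sqrt(17)*u/(17*Abs(u))), and the second partials r_uu, r_uv, r_vv. Take dot products:
  L(u, v) = r_uu · N̂ = 0,
  M(u, v) = r_uv · N̂ = 0,
  N(u, v) = r_vv · N̂ = 4*sqrt(17)*u^2/(17*Abs(u)).
Evaluating at (u, v) = (2, -pi/4):
  L = 0, M = 0, N = 8*sqrt(17)/17.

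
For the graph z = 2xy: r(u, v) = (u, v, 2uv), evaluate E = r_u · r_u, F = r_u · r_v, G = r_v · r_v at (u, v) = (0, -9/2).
E = 82;  F = 0;  G = 1

Partials: r_u = (1, 0, 2*v), r_v = (0, 1, 2*u). As functions of (u, v):
  E = r_u · r_u = 4*v^2 + 1,
  F = r_u · r_v = 4*u*v,
  G = r_v · r_v = 4*u^2 + 1.
Evaluating at (u, v) = (0, -9/2): E = 82, F = 0, G = 1.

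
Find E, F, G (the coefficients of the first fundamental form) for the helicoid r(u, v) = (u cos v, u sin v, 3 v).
E = 1;  F = 0;  G = u^2 + 9

Compute partials: r_u = (cos(v), sin(v), 0), r_v = (-u*sin(v), u*cos(v), 3). Then
  E = r_u · r_u = 1,
  F = r_u · r_v = 0,
  G = r_v · r_v = u^2 + 9.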